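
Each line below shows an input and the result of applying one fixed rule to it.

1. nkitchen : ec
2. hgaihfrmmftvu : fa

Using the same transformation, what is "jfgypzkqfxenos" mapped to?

fe

The rule is to sort the characters into reverse alphabetical order, then keep only the last 2 characters.
For "jfgypzkqfxenos", step one produces "zyxsqponkjgffe"; step two turns that into "fe".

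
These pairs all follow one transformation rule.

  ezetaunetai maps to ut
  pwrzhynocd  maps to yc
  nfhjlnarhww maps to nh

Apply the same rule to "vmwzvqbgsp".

What's happening: keep one character in every 3, starting at position 3 (positions 3rd, 6th, 9th, ...), then delete the first character.
Applying both steps to "vmwzvqbgsp": "wqs", then "qs".

qs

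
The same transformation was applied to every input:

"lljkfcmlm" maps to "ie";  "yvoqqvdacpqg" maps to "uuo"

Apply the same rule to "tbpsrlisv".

The rule is to shift every letter 1 place backward in the alphabet (wrapping around), then keep only the vowels.
Doing the same to "tbpsrlisv": "aou".
(Check on "yvoqqvdacpqg": → "xunppuczbopf" → "uuo" ✓)

aou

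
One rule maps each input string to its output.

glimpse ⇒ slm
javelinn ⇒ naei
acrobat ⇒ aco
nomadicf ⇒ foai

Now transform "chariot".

Each output is the input with this applied: keep every other character starting from the second (positions 2nd, 4th, 6th, ...), then move the last character to the front.
Starting from "chariot": after the first operation, "hro"; after the second, "ohr".
(Check on "javelinn": → "aein" → "naei" ✓)

ohr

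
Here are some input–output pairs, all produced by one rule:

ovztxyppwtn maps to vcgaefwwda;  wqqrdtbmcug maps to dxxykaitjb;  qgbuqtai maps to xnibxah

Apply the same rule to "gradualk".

nyhkbhs

Each output is the input with this applied: shift every letter 7 places forward in the alphabet (wrapping around), then delete the last character.
Starting from "gradualk": after the first operation, "nyhkbhsr"; after the second, "nyhkbhs".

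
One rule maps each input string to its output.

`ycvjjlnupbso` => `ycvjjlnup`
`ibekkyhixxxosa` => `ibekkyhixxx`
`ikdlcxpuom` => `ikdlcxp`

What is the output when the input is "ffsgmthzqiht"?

ffsgmthzq

In each case the input is transformed by: delete the last 3 characters.
For "ffsgmthzqiht" the result is "ffsgmthzq".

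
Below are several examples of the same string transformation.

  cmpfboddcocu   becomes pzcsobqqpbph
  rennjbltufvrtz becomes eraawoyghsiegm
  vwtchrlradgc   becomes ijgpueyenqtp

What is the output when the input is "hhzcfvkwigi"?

What's happening: shift every letter 13 places forward in the alphabet (wrapping around) — i.e. ROT13.
So "hhzcfvkwigi" becomes "uumpsixjvtv".

uumpsixjvtv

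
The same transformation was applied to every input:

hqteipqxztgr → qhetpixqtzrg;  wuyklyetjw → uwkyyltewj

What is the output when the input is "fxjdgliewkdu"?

The transformation: swap each adjacent pair of characters (1↔2, 3↔4, ...).
For "fxjdgliewkdu" the result is "xfdjlgeikwud".

xfdjlgeikwud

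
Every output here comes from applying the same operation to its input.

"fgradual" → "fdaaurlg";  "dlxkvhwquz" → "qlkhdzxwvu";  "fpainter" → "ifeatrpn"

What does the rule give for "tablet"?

ebattl

What's happening: sort the characters into reverse alphabetical order, then swap the front and back halves of the string.
Starting from "tablet": after the first operation, "ttleba"; after the second, "ebattl".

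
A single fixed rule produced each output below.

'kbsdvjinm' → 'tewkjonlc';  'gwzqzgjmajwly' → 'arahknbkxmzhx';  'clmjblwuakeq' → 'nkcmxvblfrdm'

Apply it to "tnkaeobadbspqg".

The transformation: shift every letter 1 place forward in the alphabet (wrapping around), then move the first 2 characters to the end (rotate left by 2).
Starting from "tnkaeobadbspqg": after the first operation, "uolbfpcbectqrh"; after the second, "lbfpcbectqrhuo".
(Check on "kbsdvjinm": → "lctewkjon" → "tewkjonlc" ✓)

lbfpcbectqrhuo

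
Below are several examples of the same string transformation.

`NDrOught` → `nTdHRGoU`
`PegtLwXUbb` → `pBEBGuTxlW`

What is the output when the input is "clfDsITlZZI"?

Looking at the pairs, the operation is to take characters alternately from the front and the back (1st, last, 2nd, 2nd-last, ...), then flip the case of every letter.
On "clfDsITlZZI": the first step gives "cIlZfZDlsTI", and the second then gives "CiLzFzdLSti".
(Check on "NDrOught": → "NtDhrgOu" → "nTdHRGoU" ✓)

CiLzFzdLSti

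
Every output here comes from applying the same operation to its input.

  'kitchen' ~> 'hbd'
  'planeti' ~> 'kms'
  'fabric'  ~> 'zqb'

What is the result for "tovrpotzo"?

nqny

What's happening: shift every letter 1 place backward in the alphabet (wrapping around), then keep every other character starting from the second (positions 2nd, 4th, 6th, ...).
"tovrpotzo" → "nqny".
(Check on "kitchen": → "jhsbgdm" → "hbd" ✓)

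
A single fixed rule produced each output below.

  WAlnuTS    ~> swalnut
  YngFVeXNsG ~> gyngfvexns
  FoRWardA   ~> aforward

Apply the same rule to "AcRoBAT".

Each output is the input with this applied: move the last character to the front, then convert every letter to lowercase.
"AcRoBAT" → "TAcRoBA" → "tacroba".

tacroba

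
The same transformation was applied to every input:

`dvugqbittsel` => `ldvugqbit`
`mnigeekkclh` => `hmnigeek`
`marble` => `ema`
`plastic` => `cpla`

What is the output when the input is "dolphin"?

What's happening: move the last character to the front, then delete the last 3 characters.
Working it through for "dolphin": intermediate "ndolphi", final "ndol".
(Check on "marble": → "emarbl" → "ema" ✓)

ndol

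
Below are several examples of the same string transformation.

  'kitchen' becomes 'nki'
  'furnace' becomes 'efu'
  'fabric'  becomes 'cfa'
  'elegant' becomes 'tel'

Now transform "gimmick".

kgi

In each case the input is transformed by: move the last character to the front, then keep only the first 3 characters.
"gimmick" → "kgi".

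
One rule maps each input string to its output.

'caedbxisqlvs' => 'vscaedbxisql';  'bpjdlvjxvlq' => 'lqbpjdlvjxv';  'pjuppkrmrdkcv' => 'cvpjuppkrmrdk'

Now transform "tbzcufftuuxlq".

lqtbzcufftuux

The pattern: move the last 2 characters to the front (rotate right by 2).
So "tbzcufftuuxlq" becomes "lqtbzcufftuux".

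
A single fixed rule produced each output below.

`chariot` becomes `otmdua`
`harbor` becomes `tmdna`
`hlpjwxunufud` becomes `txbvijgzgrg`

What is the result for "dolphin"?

Looking at the pairs, the operation is to shift every letter 12 places forward in the alphabet (wrapping around), then delete the last character.
Starting from "dolphin": after the first operation, "paxbtuz"; after the second, "paxbtu".
(Check on "chariot": → "otmduaf" → "otmdua" ✓)

paxbtu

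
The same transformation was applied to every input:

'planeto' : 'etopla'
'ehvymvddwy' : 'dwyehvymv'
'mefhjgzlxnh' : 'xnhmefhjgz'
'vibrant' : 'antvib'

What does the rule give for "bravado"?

The rule is to move the last 3 characters to the front (rotate right by 3), then delete the last character.
For "bravado", step one produces "adobrav"; step two turns that into "adobra".

adobra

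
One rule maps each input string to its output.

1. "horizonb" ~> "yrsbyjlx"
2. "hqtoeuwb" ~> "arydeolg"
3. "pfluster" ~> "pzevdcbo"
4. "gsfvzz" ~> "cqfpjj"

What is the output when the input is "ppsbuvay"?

zzlcfeik

The transformation: swap each adjacent pair of characters (1↔2, 3↔4, ...), then shift every letter 10 places forward in the alphabet (wrapping around).
"ppsbuvay" → "zzlcfeik".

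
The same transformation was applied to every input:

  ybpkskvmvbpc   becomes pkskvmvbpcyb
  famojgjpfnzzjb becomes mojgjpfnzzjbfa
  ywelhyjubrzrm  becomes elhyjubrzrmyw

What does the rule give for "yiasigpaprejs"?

The transformation: move the first 2 characters to the end (rotate left by 2).
"yiasigpaprejs" → "asigpaprejsyi".

asigpaprejsyi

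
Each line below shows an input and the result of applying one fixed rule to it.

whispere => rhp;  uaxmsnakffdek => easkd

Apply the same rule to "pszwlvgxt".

xsl

The pattern: move the last 2 characters to the front (rotate right by 2), then keep one character in every 3, starting at position 1 (positions 1st, 4th, 7th, ...).
Working it through for "pszwlvgxt": intermediate "xtpszwlvg", final "xsl".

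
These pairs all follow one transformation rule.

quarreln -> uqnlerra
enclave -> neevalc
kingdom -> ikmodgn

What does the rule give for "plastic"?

Looking at the pairs, the operation is to move the first 2 characters to the end (rotate left by 2), then reverse the string.
For "plastic" the result is "lpcitsa".

lpcitsa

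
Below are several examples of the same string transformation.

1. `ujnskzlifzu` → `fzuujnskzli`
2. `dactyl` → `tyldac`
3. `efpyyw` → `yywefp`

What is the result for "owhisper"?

Each output is the input with this applied: move the last 3 characters to the front (rotate right by 3).
"owhisper" → "perowhis".

perowhis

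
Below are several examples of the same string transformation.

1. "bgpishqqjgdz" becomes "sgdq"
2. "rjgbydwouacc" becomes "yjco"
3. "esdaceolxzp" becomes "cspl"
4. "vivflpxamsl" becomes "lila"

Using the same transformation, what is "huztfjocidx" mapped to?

fuxc

In each case the input is transformed by: keep one character in every 3, starting at position 2 (positions 2nd, 5th, 8th, ...), then swap each adjacent pair of characters (1↔2, 3↔4, ...).
For "huztfjocidx", step one produces "ufcx"; step two turns that into "fuxc".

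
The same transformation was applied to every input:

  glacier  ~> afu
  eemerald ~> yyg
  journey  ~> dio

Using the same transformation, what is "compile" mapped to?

wig

Each output is the input with this applied: shift every letter 6 places backward in the alphabet (wrapping around), then keep only the first 3 characters.
Applying both steps to "compile": "wigjcfy", then "wig".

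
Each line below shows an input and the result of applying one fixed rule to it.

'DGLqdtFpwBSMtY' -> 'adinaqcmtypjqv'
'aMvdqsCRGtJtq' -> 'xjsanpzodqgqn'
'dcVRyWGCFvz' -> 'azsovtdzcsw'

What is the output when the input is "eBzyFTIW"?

bywvcqft

The transformation: shift every letter 3 places backward in the alphabet (wrapping around), then convert every letter to lowercase.
For "eBzyFTIW", step one produces "bYwvCQFT"; step two turns that into "bywvcqft".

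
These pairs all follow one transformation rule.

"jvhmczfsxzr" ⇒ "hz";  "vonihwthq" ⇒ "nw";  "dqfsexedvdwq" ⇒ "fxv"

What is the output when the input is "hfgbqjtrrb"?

gj

Rule — keep one character in every 3, starting at position 3 (positions 3rd, 6th, 9th, ...), then delete the last character.
For "hfgbqjtrrb", step one produces "gjr"; step two turns that into "gj".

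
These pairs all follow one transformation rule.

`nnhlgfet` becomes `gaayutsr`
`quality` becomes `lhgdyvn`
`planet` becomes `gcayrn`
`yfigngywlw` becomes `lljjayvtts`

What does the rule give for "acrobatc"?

The transformation: sort the characters into reverse alphabetical order, then shift every letter 13 places forward in the alphabet (wrapping around) — i.e. ROT13.
For "acrobatc", step one produces "troccbaa"; step two turns that into "gebpponn".

gebpponn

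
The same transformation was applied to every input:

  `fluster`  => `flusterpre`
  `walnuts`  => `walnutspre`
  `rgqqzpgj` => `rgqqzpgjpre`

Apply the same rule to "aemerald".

Each output is the input with this applied: append "pre".
Doing the same to "aemerald": "aemeraldpre".

aemeraldpre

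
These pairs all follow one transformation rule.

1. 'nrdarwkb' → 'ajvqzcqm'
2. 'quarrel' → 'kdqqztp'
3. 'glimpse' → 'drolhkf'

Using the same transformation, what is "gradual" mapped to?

kztczqf

The pattern: shift every letter 1 place backward in the alphabet (wrapping around), then reverse the string.
So "gradual" becomes "kztczqf".
(Check on "nrdarwkb": → "mqczqvja" → "ajvqzcqm" ✓)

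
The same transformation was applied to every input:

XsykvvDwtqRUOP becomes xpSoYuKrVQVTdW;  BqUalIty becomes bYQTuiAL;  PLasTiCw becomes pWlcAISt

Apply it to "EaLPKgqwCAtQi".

Looking at the pairs, the operation is to flip the case of every letter, then take characters alternately from the front and the back (1st, last, 2nd, 2nd-last, ...).
"EaLPKgqwCAtQi" → "eIAqlTpakcGWQ".
(Check on "BqUalIty": → "bQuALiTY" → "bYQTuiAL" ✓)

eIAqlTpakcGWQ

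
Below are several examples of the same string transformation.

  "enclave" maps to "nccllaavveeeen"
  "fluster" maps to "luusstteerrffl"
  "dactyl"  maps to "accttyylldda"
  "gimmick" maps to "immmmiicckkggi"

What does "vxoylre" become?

xooyyllrreevvx

The transformation: double every character, then move the first 3 characters to the end (rotate left by 3).
Applying both steps to "vxoylre": "vvxxooyyllrree", then "xooyyllrreevvx".
(Check on "gimmick": → "ggiimmmmiicckk" → "immmmiicckkggi" ✓)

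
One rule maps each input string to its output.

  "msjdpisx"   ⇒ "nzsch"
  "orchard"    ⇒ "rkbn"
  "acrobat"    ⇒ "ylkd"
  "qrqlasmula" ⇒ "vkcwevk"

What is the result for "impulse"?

The pattern: shift every letter 10 places forward in the alphabet (wrapping around), then delete the first 3 characters.
On "impulse": the first step gives "swzevco", and the second then gives "evco".

evco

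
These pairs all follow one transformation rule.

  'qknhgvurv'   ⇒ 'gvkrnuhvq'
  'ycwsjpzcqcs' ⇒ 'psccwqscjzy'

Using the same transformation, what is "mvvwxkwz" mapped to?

xzvwvkwm

The rule is to take characters alternately from the front and the back (1st, last, 2nd, 2nd-last, ...), then swap the first and last characters.
For "mvvwxkwz", step one produces "mzvwvkwx"; step two turns that into "xzvwvkwm".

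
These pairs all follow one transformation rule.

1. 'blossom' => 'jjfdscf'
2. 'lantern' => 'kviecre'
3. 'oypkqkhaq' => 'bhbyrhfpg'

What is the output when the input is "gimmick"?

dztbxzd

What's happening: shift every letter 9 places backward in the alphabet (wrapping around), then move the first 3 characters to the end (rotate left by 3).
On "gimmick": the first step gives "xzddztb", and the second then gives "dztbxzd".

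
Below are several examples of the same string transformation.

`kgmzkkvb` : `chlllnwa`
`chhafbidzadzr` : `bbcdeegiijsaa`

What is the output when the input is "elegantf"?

What's happening: sort the characters into alphabetical order, then shift every letter 1 place forward in the alphabet (wrapping around).
Working it through for "elegantf": intermediate "aeefglnt", final "bffghmou".

bffghmou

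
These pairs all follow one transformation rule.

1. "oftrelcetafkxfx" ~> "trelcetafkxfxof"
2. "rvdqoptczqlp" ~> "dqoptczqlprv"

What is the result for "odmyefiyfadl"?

myefiyfadlod

The transformation: move the first 2 characters to the end (rotate left by 2).
On "odmyefiyfadl" that produces "myefiyfadlod".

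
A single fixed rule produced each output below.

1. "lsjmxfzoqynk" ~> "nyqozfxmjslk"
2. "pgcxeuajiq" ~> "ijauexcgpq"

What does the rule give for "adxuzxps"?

pxzuxdas

The transformation: move the last character to the front, then reverse the string.
Starting from "adxuzxps": after the first operation, "sadxuzxp"; after the second, "pxzuxdas".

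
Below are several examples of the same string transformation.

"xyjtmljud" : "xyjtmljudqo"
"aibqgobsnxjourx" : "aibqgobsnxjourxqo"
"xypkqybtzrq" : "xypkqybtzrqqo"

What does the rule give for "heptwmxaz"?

heptwmxazqo

The rule is to append "qo".
On "heptwmxaz" that produces "heptwmxazqo".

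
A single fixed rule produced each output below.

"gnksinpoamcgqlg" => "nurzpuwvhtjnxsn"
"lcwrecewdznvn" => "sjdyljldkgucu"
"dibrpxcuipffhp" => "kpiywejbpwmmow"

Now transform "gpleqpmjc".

Each output is the input with this applied: shift every letter 7 places forward in the alphabet (wrapping around).
On "gpleqpmjc" that produces "nwslxwtqj".

nwslxwtqj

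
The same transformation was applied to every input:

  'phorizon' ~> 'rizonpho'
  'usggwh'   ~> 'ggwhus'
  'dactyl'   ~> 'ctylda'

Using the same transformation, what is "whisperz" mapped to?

What's happening: swap the front and back halves of the string, then move the last character to the front.
Applying both steps to "whisperz": "perzwhis", then "sperzwhi".
(Check on "phorizon": → "izonphor" → "rizonpho" ✓)

sperzwhi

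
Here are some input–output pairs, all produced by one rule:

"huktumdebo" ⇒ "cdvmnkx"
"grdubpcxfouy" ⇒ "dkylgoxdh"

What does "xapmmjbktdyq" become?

vvsktcmhz

Each output is the input with this applied: delete the first 3 characters, then shift every letter 9 places forward in the alphabet (wrapping around).
On "xapmmjbktdyq": the first step gives "mmjbktdyq", and the second then gives "vvsktcmhz".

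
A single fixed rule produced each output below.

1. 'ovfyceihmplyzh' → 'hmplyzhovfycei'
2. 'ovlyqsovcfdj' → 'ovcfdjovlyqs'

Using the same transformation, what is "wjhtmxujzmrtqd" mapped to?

What's happening: swap the front and back halves of the string.
For "wjhtmxujzmrtqd" the result is "jzmrtqdwjhtmxu".

jzmrtqdwjhtmxu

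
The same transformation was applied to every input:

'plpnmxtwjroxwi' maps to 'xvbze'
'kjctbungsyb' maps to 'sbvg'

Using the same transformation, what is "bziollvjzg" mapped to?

jwdo

In each case the input is transformed by: keep one character in every 3, starting at position 1 (positions 1st, 4th, 7th, ...), then shift every letter 8 places forward in the alphabet (wrapping around).
For "bziollvjzg", step one produces "bovg"; step two turns that into "jwdo".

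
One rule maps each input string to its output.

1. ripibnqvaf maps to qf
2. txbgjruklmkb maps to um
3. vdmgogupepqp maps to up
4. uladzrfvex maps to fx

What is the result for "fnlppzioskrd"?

ik

Looking at the pairs, the operation is to keep one character in every 3, starting at position 1 (positions 1st, 4th, 7th, ...), then keep only the last 2 characters.
On "fnlppzioskrd": the first step gives "fpik", and the second then gives "ik".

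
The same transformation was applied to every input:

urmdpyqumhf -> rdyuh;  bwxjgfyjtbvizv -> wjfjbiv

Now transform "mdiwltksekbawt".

dwtskat

Rule — keep every other character starting from the second (positions 2nd, 4th, 6th, ...).
For "mdiwltksekbawt" the result is "dwtskat".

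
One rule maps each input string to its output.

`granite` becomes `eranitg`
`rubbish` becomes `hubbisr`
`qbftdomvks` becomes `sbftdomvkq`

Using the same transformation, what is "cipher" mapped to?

What's happening: swap the first and last characters.
Applying that to "cipher" gives "riphec".

riphec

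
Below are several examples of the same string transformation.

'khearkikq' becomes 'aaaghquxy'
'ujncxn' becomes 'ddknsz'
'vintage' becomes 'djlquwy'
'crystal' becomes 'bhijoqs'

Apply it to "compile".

bcefsuy

The transformation: shift every letter 10 places backward in the alphabet (wrapping around), then sort the characters into alphabetical order.
For "compile", step one produces "secfybu"; step two turns that into "bcefsuy".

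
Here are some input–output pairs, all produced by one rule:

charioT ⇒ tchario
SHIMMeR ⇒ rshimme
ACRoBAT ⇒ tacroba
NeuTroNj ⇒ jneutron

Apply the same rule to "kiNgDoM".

Rule — move the last character to the front, then convert every letter to lowercase.
On "kiNgDoM": the first step gives "MkiNgDo", and the second then gives "mkingdo".
(Check on "SHIMMeR": → "RSHIMMe" → "rshimme" ✓)

mkingdo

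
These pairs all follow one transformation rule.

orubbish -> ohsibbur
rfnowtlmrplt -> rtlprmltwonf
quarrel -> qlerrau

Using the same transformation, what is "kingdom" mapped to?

kmodgni

Rule — reverse the string, then move the last character to the front.
For "kingdom" the result is "kmodgni".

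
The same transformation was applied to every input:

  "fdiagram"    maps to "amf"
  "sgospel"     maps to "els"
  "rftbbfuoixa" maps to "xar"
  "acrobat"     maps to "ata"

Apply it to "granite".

teg

The rule is to move the last 2 characters to the front (rotate right by 2), then keep only the first 3 characters.
For "granite", step one produces "tegrani"; step two turns that into "teg".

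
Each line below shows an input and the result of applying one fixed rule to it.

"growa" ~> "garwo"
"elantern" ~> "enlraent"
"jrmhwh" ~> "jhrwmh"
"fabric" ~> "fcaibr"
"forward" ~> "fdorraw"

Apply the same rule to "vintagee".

The pattern: take characters alternately from the front and the back (1st, last, 2nd, 2nd-last, ...).
"vintagee" → "veiengta".

veiengta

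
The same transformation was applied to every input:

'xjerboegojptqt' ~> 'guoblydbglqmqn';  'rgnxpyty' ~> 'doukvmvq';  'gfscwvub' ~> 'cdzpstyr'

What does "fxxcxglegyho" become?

uczudubivdle

The rule is to shift every letter 3 places backward in the alphabet (wrapping around), then swap each adjacent pair of characters (1↔2, 3↔4, ...).
On "fxxcxglegyho": the first step gives "cuuzudibdvel", and the second then gives "uczudubivdle".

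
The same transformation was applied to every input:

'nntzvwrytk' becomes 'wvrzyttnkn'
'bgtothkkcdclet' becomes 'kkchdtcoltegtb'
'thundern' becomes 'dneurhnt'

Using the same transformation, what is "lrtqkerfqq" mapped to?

The rule is to swap the front and back halves of the string, then take characters alternately from the front and the back (1st, last, 2nd, 2nd-last, ...).
Applying both steps to "lrtqkerfqq": "erfqqlrtqk", then "ekrqftqrql".

ekrqftqrql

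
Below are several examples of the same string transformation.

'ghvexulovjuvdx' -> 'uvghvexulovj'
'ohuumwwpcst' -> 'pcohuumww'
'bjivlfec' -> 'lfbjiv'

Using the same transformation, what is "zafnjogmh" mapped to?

The rule is to delete the last 2 characters, then move the last 2 characters to the front (rotate right by 2).
Starting from "zafnjogmh": after the first operation, "zafnjog"; after the second, "ogzafnj".
(Check on "ohuumwwpcst": → "ohuumwwpc" → "pcohuumww" ✓)

ogzafnj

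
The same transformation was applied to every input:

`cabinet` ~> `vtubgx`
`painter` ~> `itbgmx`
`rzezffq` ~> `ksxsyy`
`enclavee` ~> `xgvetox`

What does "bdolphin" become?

uwheiab

What's happening: delete the last character, then shift every letter 7 places backward in the alphabet (wrapping around).
Working it through for "bdolphin": intermediate "bdolphi", final "uwheiab".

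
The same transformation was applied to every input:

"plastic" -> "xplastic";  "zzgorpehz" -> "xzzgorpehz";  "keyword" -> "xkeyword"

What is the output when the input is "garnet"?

xgarnet

What's happening: prepend "x".
Applying that to "garnet" gives "xgarnet".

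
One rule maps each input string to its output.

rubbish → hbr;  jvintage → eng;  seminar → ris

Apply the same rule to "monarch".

ham

Rule — swap the first and last characters, then keep one character in every 3, starting at position 1 (positions 1st, 4th, 7th, ...).
Working it through for "monarch": intermediate "honarcm", final "ham".
(Check on "jvintage": → "evintagj" → "eng" ✓)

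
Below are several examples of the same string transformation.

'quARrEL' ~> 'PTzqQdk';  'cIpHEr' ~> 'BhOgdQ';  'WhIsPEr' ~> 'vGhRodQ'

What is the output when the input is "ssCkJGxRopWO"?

RRbJifWqNOvn

Looking at the pairs, the operation is to shift every letter 1 place backward in the alphabet (wrapping around), then flip the case of every letter.
"ssCkJGxRopWO" → "rrBjIFwQnoVN" → "RRbJifWqNOvn".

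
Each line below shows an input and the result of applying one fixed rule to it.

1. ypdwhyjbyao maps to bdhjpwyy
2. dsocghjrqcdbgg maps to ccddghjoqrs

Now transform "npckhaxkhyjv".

In each case the input is transformed by: delete the last 3 characters, then sort the characters into alphabetical order.
On "npckhaxkhyjv": the first step gives "npckhaxkh", and the second then gives "achhkknpx".

achhkknpx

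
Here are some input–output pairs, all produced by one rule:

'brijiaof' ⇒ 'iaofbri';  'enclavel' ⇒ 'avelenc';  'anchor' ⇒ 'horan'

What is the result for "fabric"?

What's happening: swap the front and back halves of the string, then delete the last character.
On "fabric": the first step gives "ricfab", and the second then gives "ricfa".

ricfa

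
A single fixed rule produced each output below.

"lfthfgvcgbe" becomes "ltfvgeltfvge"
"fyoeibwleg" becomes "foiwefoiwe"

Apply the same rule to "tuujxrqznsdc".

tuxqndtuxqnd

The transformation: keep every other character starting from the first (positions 1st, 3rd, 5th, ...), then write the whole string twice.
Applying both steps to "tuujxrqznsdc": "tuxqnd", then "tuxqndtuxqnd".
(Check on "fyoeibwleg": → "foiwe" → "foiwefoiwe" ✓)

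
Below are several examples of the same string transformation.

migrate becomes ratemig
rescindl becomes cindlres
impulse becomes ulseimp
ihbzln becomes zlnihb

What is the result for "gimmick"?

The pattern: move the first 3 characters to the end (rotate left by 3).
"gimmick" → "mickgim".

mickgim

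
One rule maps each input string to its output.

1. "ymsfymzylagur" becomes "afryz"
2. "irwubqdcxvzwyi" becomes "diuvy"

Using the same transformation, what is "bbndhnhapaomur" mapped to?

abdhu

The pattern: keep one character in every 3, starting at position 1 (positions 1st, 4th, 7th, ...), then sort the characters into alphabetical order.
On "bbndhnhapaomur": the first step gives "bdhau", and the second then gives "abdhu".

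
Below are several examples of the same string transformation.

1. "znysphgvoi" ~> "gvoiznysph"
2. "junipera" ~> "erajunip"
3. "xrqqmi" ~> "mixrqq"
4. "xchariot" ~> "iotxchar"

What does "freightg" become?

Rule — swap the front and back halves of the string, then move the first character to the end.
Applying both steps to "freightg": "ghtgfrei", then "htgfreig".

htgfreig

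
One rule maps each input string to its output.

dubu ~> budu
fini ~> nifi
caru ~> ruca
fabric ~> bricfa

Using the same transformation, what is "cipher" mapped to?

Each output is the input with this applied: move the first 2 characters to the end (rotate left by 2).
On "cipher" that produces "pherci".

pherci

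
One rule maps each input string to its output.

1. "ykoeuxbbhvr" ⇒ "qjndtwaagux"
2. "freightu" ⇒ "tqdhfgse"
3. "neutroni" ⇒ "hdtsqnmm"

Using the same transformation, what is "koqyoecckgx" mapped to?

The rule is to shift every letter 1 place backward in the alphabet (wrapping around), then swap the first and last characters.
On "koqyoecckgx" that produces "wnpxndbbjfj".
(Check on "neutroni": → "mdtsqnmh" → "hdtsqnmm" ✓)

wnpxndbbjfj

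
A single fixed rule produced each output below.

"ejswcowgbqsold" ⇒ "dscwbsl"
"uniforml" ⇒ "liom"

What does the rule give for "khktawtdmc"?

The transformation: swap the first and last characters, then keep every other character starting from the first (positions 1st, 3rd, 5th, ...).
Starting from "khktawtdmc": after the first operation, "chktawtdmk"; after the second, "ckatm".

ckatm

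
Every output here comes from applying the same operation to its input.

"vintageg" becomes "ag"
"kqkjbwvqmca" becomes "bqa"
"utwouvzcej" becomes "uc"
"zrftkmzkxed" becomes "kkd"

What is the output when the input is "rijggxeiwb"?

The transformation: keep one character in every 3, starting at position 2 (positions 2nd, 5th, 8th, ...), then delete the first character.
Starting from "rijggxeiwb": after the first operation, "igi"; after the second, "gi".

gi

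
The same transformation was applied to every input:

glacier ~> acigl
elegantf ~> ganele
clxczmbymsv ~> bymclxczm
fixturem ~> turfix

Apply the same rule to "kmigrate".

grakmi

What's happening: delete the last 2 characters, then move the last 3 characters to the front (rotate right by 3).
Applying both steps to "kmigrate": "kmigra", then "grakmi".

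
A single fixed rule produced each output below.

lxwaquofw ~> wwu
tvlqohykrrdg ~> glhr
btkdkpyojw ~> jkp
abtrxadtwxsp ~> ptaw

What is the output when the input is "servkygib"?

bry

What's happening: keep one character in every 3, starting at position 3 (positions 3rd, 6th, 9th, ...), then move the last character to the front.
"servkygib" → "ryb" → "bry".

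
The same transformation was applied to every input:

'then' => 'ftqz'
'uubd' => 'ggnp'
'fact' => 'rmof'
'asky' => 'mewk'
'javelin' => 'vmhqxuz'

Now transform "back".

Rule — shift every letter 12 places forward in the alphabet (wrapping around).
So "back" becomes "nmow".

nmow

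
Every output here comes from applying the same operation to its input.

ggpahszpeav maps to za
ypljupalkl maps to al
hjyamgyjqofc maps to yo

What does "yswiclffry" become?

fy

The rule is to keep one character in every 3, starting at position 1 (positions 1st, 4th, 7th, ...), then keep only the last 2 characters.
"yswiclffry" → "yify" → "fy".
(Check on "hjyamgyjqofc": → "hayo" → "yo" ✓)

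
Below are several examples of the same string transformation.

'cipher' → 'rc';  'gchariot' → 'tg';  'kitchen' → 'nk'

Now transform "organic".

The rule is to move the first character to the end, then keep only the last 2 characters.
Working it through for "organic": intermediate "rganico", final "co".

co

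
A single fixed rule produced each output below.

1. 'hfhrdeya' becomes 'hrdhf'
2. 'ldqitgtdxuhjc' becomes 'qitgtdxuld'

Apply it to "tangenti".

In each case the input is transformed by: delete the last 3 characters, then move the first 2 characters to the end (rotate left by 2).
"tangenti" → "tange" → "ngeta".

ngeta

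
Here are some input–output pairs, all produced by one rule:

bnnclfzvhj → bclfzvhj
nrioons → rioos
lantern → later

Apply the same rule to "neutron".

eutro

The pattern: remove every "n".
So "neutron" becomes "eutro".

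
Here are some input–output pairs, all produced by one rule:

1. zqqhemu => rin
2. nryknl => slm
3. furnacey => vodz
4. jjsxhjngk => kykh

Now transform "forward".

The transformation: keep every other character starting from the second (positions 2nd, 4th, 6th, ...), then shift every letter 1 place forward in the alphabet (wrapping around).
"forward" → "pxs".

pxs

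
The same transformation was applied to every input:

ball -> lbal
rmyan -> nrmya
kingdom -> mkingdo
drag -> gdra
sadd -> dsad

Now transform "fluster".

In each case the input is transformed by: move the last character to the front.
"fluster" → "rfluste".

rfluste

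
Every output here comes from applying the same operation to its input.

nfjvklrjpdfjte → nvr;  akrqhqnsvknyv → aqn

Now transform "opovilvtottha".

ovv

What's happening: keep one character in every 3, starting at position 1 (positions 1st, 4th, 7th, ...), then delete the last 2 characters.
On "opovilvtottha" that produces "ovv".
(Check on "akrqhqnsvknyv": → "aqnkv" → "aqn" ✓)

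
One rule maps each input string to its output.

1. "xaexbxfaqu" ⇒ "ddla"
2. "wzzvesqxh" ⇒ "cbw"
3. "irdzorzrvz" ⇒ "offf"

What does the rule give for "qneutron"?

wau

The rule is to shift every letter 6 places forward in the alphabet (wrapping around), then keep one character in every 3, starting at position 1 (positions 1st, 4th, 7th, ...).
For "qneutron", step one produces "wtkazxut"; step two turns that into "wau".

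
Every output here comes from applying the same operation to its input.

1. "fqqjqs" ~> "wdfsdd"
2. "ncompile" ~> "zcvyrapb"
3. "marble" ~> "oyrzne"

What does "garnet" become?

In each case the input is transformed by: move the first 3 characters to the end (rotate left by 3), then shift every letter 13 places forward in the alphabet (wrapping around) — i.e. ROT13.
Applying both steps to "garnet": "netgar", then "argtne".

argtne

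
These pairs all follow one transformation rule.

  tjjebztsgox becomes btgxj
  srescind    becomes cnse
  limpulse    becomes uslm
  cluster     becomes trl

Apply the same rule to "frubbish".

bsfu

The transformation: move the first 3 characters to the end (rotate left by 3), then keep every other character starting from the second (positions 2nd, 4th, 6th, ...).
For "frubbish", step one produces "bbishfru"; step two turns that into "bsfu".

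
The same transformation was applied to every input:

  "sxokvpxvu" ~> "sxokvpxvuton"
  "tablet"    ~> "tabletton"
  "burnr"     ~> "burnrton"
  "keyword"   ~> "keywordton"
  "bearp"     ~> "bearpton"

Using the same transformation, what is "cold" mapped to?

coldton

The transformation: append "ton".
For "cold" the result is "coldton".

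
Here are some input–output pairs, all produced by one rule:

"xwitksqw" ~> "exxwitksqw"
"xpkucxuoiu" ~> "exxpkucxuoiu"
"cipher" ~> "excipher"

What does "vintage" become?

What's happening: prepend "ex".
On "vintage" that produces "exvintage".

exvintage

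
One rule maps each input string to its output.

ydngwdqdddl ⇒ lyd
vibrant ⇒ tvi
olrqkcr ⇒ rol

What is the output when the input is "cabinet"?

What's happening: move the last character to the front, then keep only the first 3 characters.
Applying both steps to "cabinet": "tcabine", then "tca".

tca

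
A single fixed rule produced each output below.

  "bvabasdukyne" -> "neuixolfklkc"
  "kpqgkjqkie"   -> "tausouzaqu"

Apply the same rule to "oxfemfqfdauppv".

pnkezzfyhpowpa

The transformation: swap the front and back halves of the string, then shift every letter 10 places forward in the alphabet (wrapping around).
Applying both steps to "oxfemfqfdauppv": "fdauppvoxfemfq", then "pnkezzfyhpowpa".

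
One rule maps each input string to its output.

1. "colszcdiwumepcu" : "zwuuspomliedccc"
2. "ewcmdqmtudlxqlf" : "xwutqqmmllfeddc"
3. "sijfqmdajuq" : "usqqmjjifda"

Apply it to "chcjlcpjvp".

In each case the input is transformed by: sort the characters into reverse alphabetical order.
So "chcjlcpjvp" becomes "vppljjhccc".

vppljjhccc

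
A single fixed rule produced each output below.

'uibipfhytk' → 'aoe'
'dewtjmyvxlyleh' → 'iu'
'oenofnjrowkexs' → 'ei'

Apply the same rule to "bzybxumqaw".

What's happening: shift every letter 1 place backward in the alphabet (wrapping around), then keep only the vowels.
On "bzybxumqaw": the first step gives "ayxawtlpzv", and the second then gives "aa".

aa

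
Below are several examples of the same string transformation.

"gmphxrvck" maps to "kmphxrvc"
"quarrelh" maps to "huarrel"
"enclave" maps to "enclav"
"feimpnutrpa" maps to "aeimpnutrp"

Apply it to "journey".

yourne

In each case the input is transformed by: delete the first character, then move the last character to the front.
Starting from "journey": after the first operation, "ourney"; after the second, "yourne".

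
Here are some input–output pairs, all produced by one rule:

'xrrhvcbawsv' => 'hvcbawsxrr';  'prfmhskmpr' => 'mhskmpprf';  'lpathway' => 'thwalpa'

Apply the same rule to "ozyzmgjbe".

zmgjbozy

Rule — delete the last character, then move the first 3 characters to the end (rotate left by 3).
For "ozyzmgjbe", step one produces "ozyzmgjb"; step two turns that into "zmgjbozy".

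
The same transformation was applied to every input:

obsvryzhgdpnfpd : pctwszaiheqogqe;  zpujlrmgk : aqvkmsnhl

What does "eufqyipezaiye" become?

fvgrzjqfabjzf

Looking at the pairs, the operation is to shift every letter 1 place forward in the alphabet (wrapping around).
Doing the same to "eufqyipezaiye": "fvgrzjqfabjzf".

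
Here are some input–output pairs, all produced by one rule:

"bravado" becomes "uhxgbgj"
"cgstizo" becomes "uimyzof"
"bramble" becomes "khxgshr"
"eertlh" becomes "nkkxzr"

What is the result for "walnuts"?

Looking at the pairs, the operation is to move the last character to the front, then shift every letter 6 places forward in the alphabet (wrapping around).
Applying both steps to "walnuts": "swalnut", then "ycgrtaz".
(Check on "cgstizo": → "ocgstiz" → "uimyzof" ✓)

ycgrtaz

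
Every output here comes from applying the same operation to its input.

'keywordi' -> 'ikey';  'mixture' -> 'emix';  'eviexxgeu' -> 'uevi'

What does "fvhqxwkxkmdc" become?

cfvh

What's happening: move the last character to the front, then keep only the first 4 characters.
"fvhqxwkxkmdc" → "cfvhqxwkxkmd" → "cfvh".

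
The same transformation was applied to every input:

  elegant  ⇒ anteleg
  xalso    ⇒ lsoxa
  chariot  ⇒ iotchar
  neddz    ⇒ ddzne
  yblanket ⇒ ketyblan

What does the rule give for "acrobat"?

The rule is to move the last 3 characters to the front (rotate right by 3).
For "acrobat" the result is "batacro".

batacro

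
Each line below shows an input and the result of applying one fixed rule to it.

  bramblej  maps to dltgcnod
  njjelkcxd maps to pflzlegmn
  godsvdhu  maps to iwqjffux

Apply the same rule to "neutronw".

The pattern: take characters alternately from the front and the back (1st, last, 2nd, 2nd-last, ...), then shift every letter 2 places forward in the alphabet (wrapping around).
For "neutronw", step one produces "nwenuotr"; step two turns that into "pygpwqvt".

pygpwqvt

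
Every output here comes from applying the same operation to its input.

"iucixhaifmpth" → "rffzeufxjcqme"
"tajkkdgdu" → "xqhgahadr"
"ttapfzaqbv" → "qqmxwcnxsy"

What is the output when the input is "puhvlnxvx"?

rmsekisuu

The pattern: shift every letter 3 places backward in the alphabet (wrapping around), then swap each adjacent pair of characters (1↔2, 3↔4, ...).
Applying both steps to "puhvlnxvx": "mresikusu", then "rmsekisuu".
(Check on "iucixhaifmpth": → "frzfuexfcjmqe" → "rffzeufxjcqme" ✓)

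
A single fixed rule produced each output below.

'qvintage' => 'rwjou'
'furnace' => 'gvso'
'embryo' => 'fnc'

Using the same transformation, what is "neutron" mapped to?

The pattern: shift every letter 1 place forward in the alphabet (wrapping around), then delete the last 3 characters.
Starting from "neutron": after the first operation, "ofvuspo"; after the second, "ofvu".

ofvu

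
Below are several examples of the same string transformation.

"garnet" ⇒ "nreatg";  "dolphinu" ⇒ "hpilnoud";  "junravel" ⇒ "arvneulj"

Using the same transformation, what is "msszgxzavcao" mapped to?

The transformation: swap the front and back halves of the string, then take characters alternately from the front and the back (1st, last, 2nd, 2nd-last, ...).
Working it through for "msszgxzavcao": intermediate "zavcaomsszgx", final "zxagvzcsasom".

zxagvzcsasom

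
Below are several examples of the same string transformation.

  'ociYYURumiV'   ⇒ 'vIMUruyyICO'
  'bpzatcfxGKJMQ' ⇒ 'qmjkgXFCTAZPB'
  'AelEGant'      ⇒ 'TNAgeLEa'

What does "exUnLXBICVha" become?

Rule — flip the case of every letter, then reverse the string.
"exUnLXBICVha" → "AHvcibxlNuXE".
(Check on "AelEGant": → "aELegANT" → "TNAgeLEa" ✓)

AHvcibxlNuXE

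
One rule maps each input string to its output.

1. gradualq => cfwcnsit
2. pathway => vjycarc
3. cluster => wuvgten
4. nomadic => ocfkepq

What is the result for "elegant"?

The pattern: move the first 2 characters to the end (rotate left by 2), then shift every letter 2 places forward in the alphabet (wrapping around).
Working it through for "elegant": intermediate "egantel", final "gicpvgn".

gicpvgn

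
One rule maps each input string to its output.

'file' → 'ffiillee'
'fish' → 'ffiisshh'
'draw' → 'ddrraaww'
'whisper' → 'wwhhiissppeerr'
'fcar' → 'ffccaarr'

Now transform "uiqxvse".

uuiiqqxxvvssee

Looking at the pairs, the operation is to double every character.
For "uiqxvse" the result is "uuiiqqxxvvssee".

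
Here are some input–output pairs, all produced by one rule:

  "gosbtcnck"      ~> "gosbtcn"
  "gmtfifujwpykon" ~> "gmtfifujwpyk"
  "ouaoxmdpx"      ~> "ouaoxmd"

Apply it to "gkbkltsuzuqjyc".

The rule is to delete the last 2 characters.
On "gkbkltsuzuqjyc" that produces "gkbkltsuzuqj".

gkbkltsuzuqj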